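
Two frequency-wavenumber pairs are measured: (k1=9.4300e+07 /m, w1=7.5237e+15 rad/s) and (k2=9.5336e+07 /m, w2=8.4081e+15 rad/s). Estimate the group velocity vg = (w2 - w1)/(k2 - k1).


vg = (w2 - w1) / (k2 - k1)
= (8.4081e+15 - 7.5237e+15) / (9.5336e+07 - 9.4300e+07)
= 8.8440e+14 / 1.0360e+06
= 8.5367e+08 m/s

8.5367e+08


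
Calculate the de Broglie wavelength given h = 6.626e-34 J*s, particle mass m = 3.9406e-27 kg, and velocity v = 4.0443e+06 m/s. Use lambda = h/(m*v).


lambda = h / (m * v)
= 6.626e-34 / (3.9406e-27 * 4.0443e+06)
= 6.626e-34 / 1.5937e-20
= 4.1576e-14 m

4.1576e-14


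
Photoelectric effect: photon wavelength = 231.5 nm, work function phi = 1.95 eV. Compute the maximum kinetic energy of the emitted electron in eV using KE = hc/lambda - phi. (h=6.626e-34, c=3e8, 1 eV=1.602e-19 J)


E_photon = hc / lambda
= (6.626e-34)(3e8) / (231.5e-9)
= 8.5866e-19 J
= 5.3599 eV
KE = E_photon - phi
= 5.3599 - 1.95
= 3.4099 eV

3.4099


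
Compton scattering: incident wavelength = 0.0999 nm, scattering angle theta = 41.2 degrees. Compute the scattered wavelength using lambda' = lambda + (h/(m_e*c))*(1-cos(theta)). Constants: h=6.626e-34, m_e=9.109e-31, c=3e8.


Compton wavelength: h/(m_e*c) = 2.4247e-12 m
d_lambda = 2.4247e-12 * (1 - cos(41.2 deg))
= 2.4247e-12 * 0.247585
= 6.0032e-13 m = 0.0006 nm
lambda' = 0.0999 + 0.0006
= 0.1005 nm

0.1005


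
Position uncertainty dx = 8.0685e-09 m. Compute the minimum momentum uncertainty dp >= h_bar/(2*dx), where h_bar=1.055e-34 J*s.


dp = h_bar / (2 * dx)
= 1.055e-34 / (2 * 8.0685e-09)
= 1.055e-34 / 1.6137e-08
= 6.5378e-27 kg*m/s

6.5378e-27


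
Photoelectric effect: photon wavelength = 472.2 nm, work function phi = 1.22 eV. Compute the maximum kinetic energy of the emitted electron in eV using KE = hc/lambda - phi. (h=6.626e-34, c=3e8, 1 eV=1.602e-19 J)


E_photon = hc / lambda
= (6.626e-34)(3e8) / (472.2e-9)
= 4.2097e-19 J
= 2.6278 eV
KE = E_photon - phi
= 2.6278 - 1.22
= 1.4078 eV

1.4078


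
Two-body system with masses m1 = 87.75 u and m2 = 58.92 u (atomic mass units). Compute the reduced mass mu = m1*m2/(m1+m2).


mu = m1 * m2 / (m1 + m2)
= 87.75 * 58.92 / (87.75 + 58.92)
= 5170.23 / 146.67
= 35.2508 u

35.2508


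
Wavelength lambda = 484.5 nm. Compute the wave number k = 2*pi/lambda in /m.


k = 2 * pi / lambda
= 6.2832 / (484.5e-9)
= 6.2832 / 4.8450e-07
= 1.2968e+07 /m

1.2968e+07


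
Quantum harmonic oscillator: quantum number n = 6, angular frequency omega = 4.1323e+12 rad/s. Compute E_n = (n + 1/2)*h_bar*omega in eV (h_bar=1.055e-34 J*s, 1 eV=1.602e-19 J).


E = (n + 1/2) * h_bar * omega
= (6 + 0.5) * 1.055e-34 * 4.1323e+12
= 6.5 * 4.3596e-22
= 2.8337e-21 J
= 0.0177 eV

0.0177


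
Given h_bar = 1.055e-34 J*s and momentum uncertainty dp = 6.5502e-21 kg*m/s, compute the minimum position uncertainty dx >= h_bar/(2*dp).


dx = h_bar / (2 * dp)
= 1.055e-34 / (2 * 6.5502e-21)
= 1.055e-34 / 1.3100e-20
= 8.0532e-15 m

8.0532e-15


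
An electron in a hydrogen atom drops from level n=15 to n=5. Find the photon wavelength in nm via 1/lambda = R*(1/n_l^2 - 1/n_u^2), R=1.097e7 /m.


1/lambda = R * (1/n_l^2 - 1/n_u^2)
= 1.097e7 * (1/5^2 - 1/15^2)
= 1.097e7 * (0.04 - 0.004444)
= 1.097e7 * 0.035556
= 3.9004e+05 /m
lambda = 1 / 3.9004e+05 = 2563.8104 nm

2563.8104


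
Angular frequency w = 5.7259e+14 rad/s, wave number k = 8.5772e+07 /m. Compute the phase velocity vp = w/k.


vp = w / k
= 5.7259e+14 / 8.5772e+07
= 6.6757e+06 m/s

6.6757e+06


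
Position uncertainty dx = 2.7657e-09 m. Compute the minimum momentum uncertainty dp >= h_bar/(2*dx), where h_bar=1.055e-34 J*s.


dp = h_bar / (2 * dx)
= 1.055e-34 / (2 * 2.7657e-09)
= 1.055e-34 / 5.5314e-09
= 1.9073e-26 kg*m/s

1.9073e-26


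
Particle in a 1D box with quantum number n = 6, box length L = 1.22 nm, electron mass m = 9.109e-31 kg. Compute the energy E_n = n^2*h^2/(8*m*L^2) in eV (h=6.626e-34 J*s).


E = n^2 * h^2 / (8 * m * L^2)
= 6^2 * (6.626e-34)^2 / (8 * 9.109e-31 * (1.22e-9)^2)
= 36 * 4.3904e-67 / (8 * 9.109e-31 * 1.4884e-18)
= 1.4572e-18 J
= 9.0963 eV

9.0963


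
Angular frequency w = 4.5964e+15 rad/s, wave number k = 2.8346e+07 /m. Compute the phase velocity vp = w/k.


vp = w / k
= 4.5964e+15 / 2.8346e+07
= 1.6215e+08 m/s

1.6215e+08


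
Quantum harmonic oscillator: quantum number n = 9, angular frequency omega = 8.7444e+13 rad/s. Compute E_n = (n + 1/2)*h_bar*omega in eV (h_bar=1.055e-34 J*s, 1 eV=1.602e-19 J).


E = (n + 1/2) * h_bar * omega
= (9 + 0.5) * 1.055e-34 * 8.7444e+13
= 9.5 * 9.2253e-21
= 8.7641e-20 J
= 0.5471 eV

0.5471


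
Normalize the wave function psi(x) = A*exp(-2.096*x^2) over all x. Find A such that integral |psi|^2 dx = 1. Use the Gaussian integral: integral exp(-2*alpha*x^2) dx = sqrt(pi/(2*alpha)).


integral |psi|^2 dx = A^2 * sqrt(pi/(2*alpha)) = 1
A^2 = sqrt(2*alpha/pi)
= sqrt(2 * 2.096 / pi)
= 1.155143
A = sqrt(1.155143)
= 1.0748

1.0748


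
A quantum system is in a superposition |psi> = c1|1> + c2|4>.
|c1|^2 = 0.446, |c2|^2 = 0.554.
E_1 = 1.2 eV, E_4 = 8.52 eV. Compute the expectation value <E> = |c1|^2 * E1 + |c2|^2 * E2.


<E> = |c1|^2 * E1 + |c2|^2 * E2
= 0.446 * 1.2 + 0.554 * 8.52
= 0.5352 + 4.7201
= 5.2553 eV

5.2553


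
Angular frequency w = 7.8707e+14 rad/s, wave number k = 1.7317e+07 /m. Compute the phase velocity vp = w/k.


vp = w / k
= 7.8707e+14 / 1.7317e+07
= 4.5451e+07 m/s

4.5451e+07


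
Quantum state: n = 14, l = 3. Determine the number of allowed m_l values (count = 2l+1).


m_l ranges from -l to +l in integer steps
So m_l goes from -3 to +3
Count = 2l + 1 = 2*3 + 1
= 7

7


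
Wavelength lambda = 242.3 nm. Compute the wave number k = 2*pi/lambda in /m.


k = 2 * pi / lambda
= 6.2832 / (242.3e-9)
= 6.2832 / 2.4230e-07
= 2.5931e+07 /m

2.5931e+07


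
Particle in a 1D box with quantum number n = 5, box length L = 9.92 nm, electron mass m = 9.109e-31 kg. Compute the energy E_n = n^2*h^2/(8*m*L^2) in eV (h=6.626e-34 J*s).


E = n^2 * h^2 / (8 * m * L^2)
= 5^2 * (6.626e-34)^2 / (8 * 9.109e-31 * (9.92e-9)^2)
= 25 * 4.3904e-67 / (8 * 9.109e-31 * 9.8406e-17)
= 1.5306e-20 J
= 0.0955 eV

0.0955


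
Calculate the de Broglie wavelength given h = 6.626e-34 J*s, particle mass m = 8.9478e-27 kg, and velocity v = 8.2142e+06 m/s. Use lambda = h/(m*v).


lambda = h / (m * v)
= 6.626e-34 / (8.9478e-27 * 8.2142e+06)
= 6.626e-34 / 7.3499e-20
= 9.0151e-15 m

9.0151e-15


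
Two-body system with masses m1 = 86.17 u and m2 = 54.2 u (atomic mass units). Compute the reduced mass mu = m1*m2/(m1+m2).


mu = m1 * m2 / (m1 + m2)
= 86.17 * 54.2 / (86.17 + 54.2)
= 4670.414 / 140.37
= 33.2722 u

33.2722


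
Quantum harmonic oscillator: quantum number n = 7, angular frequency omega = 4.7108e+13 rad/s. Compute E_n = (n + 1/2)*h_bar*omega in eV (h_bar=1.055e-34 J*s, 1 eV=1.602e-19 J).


E = (n + 1/2) * h_bar * omega
= (7 + 0.5) * 1.055e-34 * 4.7108e+13
= 7.5 * 4.9699e-21
= 3.7274e-20 J
= 0.2327 eV

0.2327


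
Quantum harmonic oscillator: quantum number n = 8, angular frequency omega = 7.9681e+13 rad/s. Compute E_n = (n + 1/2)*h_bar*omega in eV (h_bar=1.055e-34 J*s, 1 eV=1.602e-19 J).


E = (n + 1/2) * h_bar * omega
= (8 + 0.5) * 1.055e-34 * 7.9681e+13
= 8.5 * 8.4063e-21
= 7.1454e-20 J
= 0.446 eV

0.446


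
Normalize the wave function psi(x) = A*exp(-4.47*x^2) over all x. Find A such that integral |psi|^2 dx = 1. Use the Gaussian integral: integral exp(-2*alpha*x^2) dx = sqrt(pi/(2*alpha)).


integral |psi|^2 dx = A^2 * sqrt(pi/(2*alpha)) = 1
A^2 = sqrt(2*alpha/pi)
= sqrt(2 * 4.47 / pi)
= 1.686917
A = sqrt(1.686917)
= 1.2988

1.2988


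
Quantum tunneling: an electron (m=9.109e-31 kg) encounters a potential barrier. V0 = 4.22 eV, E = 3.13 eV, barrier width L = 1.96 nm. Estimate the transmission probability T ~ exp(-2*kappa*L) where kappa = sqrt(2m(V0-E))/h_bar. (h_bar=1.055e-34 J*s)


V0 - E = 1.09 eV = 1.7462e-19 J
kappa = sqrt(2 * m * (V0-E)) / h_bar
= sqrt(2 * 9.109e-31 * 1.7462e-19) / 1.055e-34
= 5.3462e+09 /m
2*kappa*L = 2 * 5.3462e+09 * 1.96e-9
= 20.957
T = exp(-20.957) = 7.915971e-10

7.915971e-10


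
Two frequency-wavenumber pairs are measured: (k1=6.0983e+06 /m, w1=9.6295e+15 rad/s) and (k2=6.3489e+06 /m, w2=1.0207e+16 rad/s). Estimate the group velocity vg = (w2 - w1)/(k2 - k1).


vg = (w2 - w1) / (k2 - k1)
= (1.0207e+16 - 9.6295e+15) / (6.3489e+06 - 6.0983e+06)
= 5.7750e+14 / 2.5060e+05
= 2.3045e+09 m/s

2.3045e+09


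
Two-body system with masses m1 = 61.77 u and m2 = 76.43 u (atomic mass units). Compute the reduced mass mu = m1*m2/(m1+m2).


mu = m1 * m2 / (m1 + m2)
= 61.77 * 76.43 / (61.77 + 76.43)
= 4721.0811 / 138.2
= 34.1612 u

34.1612


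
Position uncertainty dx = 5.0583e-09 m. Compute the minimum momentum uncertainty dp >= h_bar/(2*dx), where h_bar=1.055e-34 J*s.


dp = h_bar / (2 * dx)
= 1.055e-34 / (2 * 5.0583e-09)
= 1.055e-34 / 1.0117e-08
= 1.0428e-26 kg*m/s

1.0428e-26


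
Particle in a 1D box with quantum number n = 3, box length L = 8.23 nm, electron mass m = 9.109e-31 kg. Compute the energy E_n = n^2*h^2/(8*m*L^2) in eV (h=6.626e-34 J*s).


E = n^2 * h^2 / (8 * m * L^2)
= 3^2 * (6.626e-34)^2 / (8 * 9.109e-31 * (8.23e-9)^2)
= 9 * 4.3904e-67 / (8 * 9.109e-31 * 6.7733e-17)
= 8.0054e-21 J
= 0.05 eV

0.05


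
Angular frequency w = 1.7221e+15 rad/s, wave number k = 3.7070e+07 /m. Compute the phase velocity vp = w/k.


vp = w / k
= 1.7221e+15 / 3.7070e+07
= 4.6455e+07 m/s

4.6455e+07


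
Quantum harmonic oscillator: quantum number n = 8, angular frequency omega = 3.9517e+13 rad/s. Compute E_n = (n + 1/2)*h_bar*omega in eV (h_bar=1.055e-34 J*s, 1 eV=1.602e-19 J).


E = (n + 1/2) * h_bar * omega
= (8 + 0.5) * 1.055e-34 * 3.9517e+13
= 8.5 * 4.1690e-21
= 3.5437e-20 J
= 0.2212 eV

0.2212


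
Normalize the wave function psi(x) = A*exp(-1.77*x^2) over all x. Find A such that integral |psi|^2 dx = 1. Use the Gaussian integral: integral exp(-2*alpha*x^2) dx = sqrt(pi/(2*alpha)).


integral |psi|^2 dx = A^2 * sqrt(pi/(2*alpha)) = 1
A^2 = sqrt(2*alpha/pi)
= sqrt(2 * 1.77 / pi)
= 1.061516
A = sqrt(1.061516)
= 1.0303

1.0303


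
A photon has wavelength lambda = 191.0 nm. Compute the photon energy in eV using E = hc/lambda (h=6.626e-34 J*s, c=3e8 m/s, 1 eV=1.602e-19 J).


E = hc / lambda
= (6.626e-34)(3e8) / (191.0e-9)
= 1.9878e-25 / 1.9100e-07
= 1.0407e-18 J
Converting to eV: 1.0407e-18 / 1.602e-19
= 6.4965 eV

6.4965


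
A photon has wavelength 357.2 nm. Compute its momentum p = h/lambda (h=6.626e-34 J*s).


p = h / lambda
= 6.626e-34 / (357.2e-9)
= 6.626e-34 / 3.5720e-07
= 1.8550e-27 kg*m/s

1.8550e-27


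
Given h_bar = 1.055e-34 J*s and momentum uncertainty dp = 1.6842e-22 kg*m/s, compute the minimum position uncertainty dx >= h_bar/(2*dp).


dx = h_bar / (2 * dp)
= 1.055e-34 / (2 * 1.6842e-22)
= 1.055e-34 / 3.3684e-22
= 3.1321e-13 m

3.1321e-13


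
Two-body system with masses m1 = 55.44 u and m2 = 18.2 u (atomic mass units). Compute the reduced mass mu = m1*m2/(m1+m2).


mu = m1 * m2 / (m1 + m2)
= 55.44 * 18.2 / (55.44 + 18.2)
= 1009.008 / 73.64
= 13.7019 u

13.7019


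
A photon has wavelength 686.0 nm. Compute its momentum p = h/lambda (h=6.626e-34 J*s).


p = h / lambda
= 6.626e-34 / (686.0e-9)
= 6.626e-34 / 6.8600e-07
= 9.6589e-28 kg*m/s

9.6589e-28


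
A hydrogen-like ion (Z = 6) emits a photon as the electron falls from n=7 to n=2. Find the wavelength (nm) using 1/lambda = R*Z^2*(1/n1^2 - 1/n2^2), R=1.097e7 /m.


1/lambda = R * Z^2 * (1/n1^2 - 1/n2^2)
= 1.097e7 * 6^2 * (1/2^2 - 1/7^2)
= 1.097e7 * 36 * (0.25 - 0.020408)
= 9.0670e+07 /m
lambda = 1 / 9.0670e+07
= 11.029 nm

11.029


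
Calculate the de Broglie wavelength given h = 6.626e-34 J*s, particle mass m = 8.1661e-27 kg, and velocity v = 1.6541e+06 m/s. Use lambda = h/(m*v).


lambda = h / (m * v)
= 6.626e-34 / (8.1661e-27 * 1.6541e+06)
= 6.626e-34 / 1.3508e-20
= 4.9054e-14 m

4.9054e-14


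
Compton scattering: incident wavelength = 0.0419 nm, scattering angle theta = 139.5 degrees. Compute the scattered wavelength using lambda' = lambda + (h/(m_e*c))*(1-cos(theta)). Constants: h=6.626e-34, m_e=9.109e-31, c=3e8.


Compton wavelength: h/(m_e*c) = 2.4247e-12 m
d_lambda = 2.4247e-12 * (1 - cos(139.5 deg))
= 2.4247e-12 * 1.760406
= 4.2685e-12 m = 0.004268 nm
lambda' = 0.0419 + 0.004268
= 0.046168 nm

0.046168


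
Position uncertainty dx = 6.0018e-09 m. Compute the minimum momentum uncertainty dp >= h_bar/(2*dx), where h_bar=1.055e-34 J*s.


dp = h_bar / (2 * dx)
= 1.055e-34 / (2 * 6.0018e-09)
= 1.055e-34 / 1.2004e-08
= 8.7890e-27 kg*m/s

8.7890e-27


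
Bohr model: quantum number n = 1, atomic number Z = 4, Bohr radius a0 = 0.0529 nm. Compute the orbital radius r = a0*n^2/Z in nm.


r = a0 * n^2 / Z
= 0.0529 * 1^2 / 4
= 0.0529 * 1 / 4
= 0.0132 nm

0.0132


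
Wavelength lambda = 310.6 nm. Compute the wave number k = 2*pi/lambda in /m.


k = 2 * pi / lambda
= 6.2832 / (310.6e-9)
= 6.2832 / 3.1060e-07
= 2.0229e+07 /m

2.0229e+07


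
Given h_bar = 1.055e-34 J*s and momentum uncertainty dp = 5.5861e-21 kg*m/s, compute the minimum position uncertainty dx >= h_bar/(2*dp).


dx = h_bar / (2 * dp)
= 1.055e-34 / (2 * 5.5861e-21)
= 1.055e-34 / 1.1172e-20
= 9.4431e-15 m

9.4431e-15


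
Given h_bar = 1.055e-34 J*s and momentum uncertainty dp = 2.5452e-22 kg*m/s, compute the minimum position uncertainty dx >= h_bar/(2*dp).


dx = h_bar / (2 * dp)
= 1.055e-34 / (2 * 2.5452e-22)
= 1.055e-34 / 5.0904e-22
= 2.0725e-13 m

2.0725e-13


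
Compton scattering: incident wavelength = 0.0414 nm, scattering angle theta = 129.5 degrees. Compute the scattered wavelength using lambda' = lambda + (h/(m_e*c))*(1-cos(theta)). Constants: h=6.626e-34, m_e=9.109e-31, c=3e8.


Compton wavelength: h/(m_e*c) = 2.4247e-12 m
d_lambda = 2.4247e-12 * (1 - cos(129.5 deg))
= 2.4247e-12 * 1.636078
= 3.9670e-12 m = 0.003967 nm
lambda' = 0.0414 + 0.003967
= 0.045367 nm

0.045367


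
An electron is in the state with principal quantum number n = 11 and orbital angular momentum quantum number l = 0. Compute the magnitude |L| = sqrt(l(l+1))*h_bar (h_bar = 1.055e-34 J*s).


L = sqrt(l*(l+1)) * h_bar
= sqrt(0 * 1) * 1.055e-34
= sqrt(0) * 1.055e-34
= 0.0 * 1.055e-34
= 0.0000e+00 J*s

0.0000e+00


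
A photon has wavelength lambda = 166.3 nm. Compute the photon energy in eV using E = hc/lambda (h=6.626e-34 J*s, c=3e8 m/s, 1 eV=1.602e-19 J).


E = hc / lambda
= (6.626e-34)(3e8) / (166.3e-9)
= 1.9878e-25 / 1.6630e-07
= 1.1953e-18 J
Converting to eV: 1.1953e-18 / 1.602e-19
= 7.4614 eV

7.4614


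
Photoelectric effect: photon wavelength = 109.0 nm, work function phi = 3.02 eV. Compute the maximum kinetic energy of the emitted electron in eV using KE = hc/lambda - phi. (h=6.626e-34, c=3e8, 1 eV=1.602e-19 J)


E_photon = hc / lambda
= (6.626e-34)(3e8) / (109.0e-9)
= 1.8237e-18 J
= 11.3837 eV
KE = E_photon - phi
= 11.3837 - 3.02
= 8.3637 eV

8.3637


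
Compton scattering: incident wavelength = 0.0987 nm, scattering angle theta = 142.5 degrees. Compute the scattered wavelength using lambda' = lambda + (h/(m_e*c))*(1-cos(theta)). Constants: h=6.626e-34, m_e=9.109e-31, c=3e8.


Compton wavelength: h/(m_e*c) = 2.4247e-12 m
d_lambda = 2.4247e-12 * (1 - cos(142.5 deg))
= 2.4247e-12 * 1.793353
= 4.3484e-12 m = 0.004348 nm
lambda' = 0.0987 + 0.004348
= 0.103048 nm

0.103048


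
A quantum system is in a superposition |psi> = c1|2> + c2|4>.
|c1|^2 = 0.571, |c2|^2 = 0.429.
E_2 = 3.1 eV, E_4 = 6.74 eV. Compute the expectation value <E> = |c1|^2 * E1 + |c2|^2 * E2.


<E> = |c1|^2 * E1 + |c2|^2 * E2
= 0.571 * 3.1 + 0.429 * 6.74
= 1.7701 + 2.8915
= 4.6616 eV

4.6616


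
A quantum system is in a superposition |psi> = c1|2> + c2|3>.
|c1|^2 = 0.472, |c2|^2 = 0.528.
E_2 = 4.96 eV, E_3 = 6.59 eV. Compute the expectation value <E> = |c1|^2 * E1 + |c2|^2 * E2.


<E> = |c1|^2 * E1 + |c2|^2 * E2
= 0.472 * 4.96 + 0.528 * 6.59
= 2.3411 + 3.4795
= 5.8206 eV

5.8206


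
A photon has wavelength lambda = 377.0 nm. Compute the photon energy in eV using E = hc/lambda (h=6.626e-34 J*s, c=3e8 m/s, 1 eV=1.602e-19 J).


E = hc / lambda
= (6.626e-34)(3e8) / (377.0e-9)
= 1.9878e-25 / 3.7700e-07
= 5.2727e-19 J
Converting to eV: 5.2727e-19 / 1.602e-19
= 3.2913 eV

3.2913


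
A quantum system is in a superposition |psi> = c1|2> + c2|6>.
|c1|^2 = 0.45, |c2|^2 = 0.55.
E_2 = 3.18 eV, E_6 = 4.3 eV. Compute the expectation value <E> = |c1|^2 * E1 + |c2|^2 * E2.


<E> = |c1|^2 * E1 + |c2|^2 * E2
= 0.45 * 3.18 + 0.55 * 4.3
= 1.431 + 2.365
= 3.796 eV

3.796


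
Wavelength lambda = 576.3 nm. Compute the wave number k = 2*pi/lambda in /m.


k = 2 * pi / lambda
= 6.2832 / (576.3e-9)
= 6.2832 / 5.7630e-07
= 1.0903e+07 /m

1.0903e+07


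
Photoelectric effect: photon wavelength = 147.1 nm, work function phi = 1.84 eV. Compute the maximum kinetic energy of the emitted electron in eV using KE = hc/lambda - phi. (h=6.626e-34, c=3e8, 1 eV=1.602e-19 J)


E_photon = hc / lambda
= (6.626e-34)(3e8) / (147.1e-9)
= 1.3513e-18 J
= 8.4352 eV
KE = E_photon - phi
= 8.4352 - 1.84
= 6.5952 eV

6.5952


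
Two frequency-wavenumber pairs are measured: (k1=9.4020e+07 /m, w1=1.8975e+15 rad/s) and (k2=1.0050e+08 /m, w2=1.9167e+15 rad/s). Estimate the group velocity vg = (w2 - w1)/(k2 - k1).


vg = (w2 - w1) / (k2 - k1)
= (1.9167e+15 - 1.8975e+15) / (1.0050e+08 - 9.4020e+07)
= 1.9200e+13 / 6.4800e+06
= 2.9630e+06 m/s

2.9630e+06


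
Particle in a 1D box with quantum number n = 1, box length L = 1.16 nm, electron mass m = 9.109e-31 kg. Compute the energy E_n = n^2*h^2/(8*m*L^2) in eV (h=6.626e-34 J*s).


E = n^2 * h^2 / (8 * m * L^2)
= 1^2 * (6.626e-34)^2 / (8 * 9.109e-31 * (1.16e-9)^2)
= 1 * 4.3904e-67 / (8 * 9.109e-31 * 1.3456e-18)
= 4.4774e-20 J
= 0.2795 eV

0.2795


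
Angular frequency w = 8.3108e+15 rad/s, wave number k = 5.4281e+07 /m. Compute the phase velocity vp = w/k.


vp = w / k
= 8.3108e+15 / 5.4281e+07
= 1.5311e+08 m/s

1.5311e+08


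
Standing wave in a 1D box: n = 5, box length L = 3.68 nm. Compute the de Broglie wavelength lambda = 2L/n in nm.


lambda = 2L / n
= 2 * 3.68 / 5
= 7.36 / 5
= 1.472 nm

1.472


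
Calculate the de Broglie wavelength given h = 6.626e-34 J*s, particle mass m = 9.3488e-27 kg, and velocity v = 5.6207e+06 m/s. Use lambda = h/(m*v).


lambda = h / (m * v)
= 6.626e-34 / (9.3488e-27 * 5.6207e+06)
= 6.626e-34 / 5.2547e-20
= 1.2610e-14 m

1.2610e-14


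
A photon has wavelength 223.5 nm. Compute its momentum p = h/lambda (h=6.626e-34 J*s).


p = h / lambda
= 6.626e-34 / (223.5e-9)
= 6.626e-34 / 2.2350e-07
= 2.9647e-27 kg*m/s

2.9647e-27


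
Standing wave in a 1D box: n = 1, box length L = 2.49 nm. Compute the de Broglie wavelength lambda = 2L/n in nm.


lambda = 2L / n
= 2 * 2.49 / 1
= 4.98 / 1
= 4.98 nm

4.98


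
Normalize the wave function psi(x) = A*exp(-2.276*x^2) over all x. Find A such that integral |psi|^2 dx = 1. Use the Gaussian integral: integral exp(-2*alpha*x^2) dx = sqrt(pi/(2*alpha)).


integral |psi|^2 dx = A^2 * sqrt(pi/(2*alpha)) = 1
A^2 = sqrt(2*alpha/pi)
= sqrt(2 * 2.276 / pi)
= 1.203722
A = sqrt(1.203722)
= 1.0971

1.0971


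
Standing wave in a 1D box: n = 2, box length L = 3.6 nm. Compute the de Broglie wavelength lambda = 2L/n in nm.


lambda = 2L / n
= 2 * 3.6 / 2
= 7.2 / 2
= 3.6 nm

3.6


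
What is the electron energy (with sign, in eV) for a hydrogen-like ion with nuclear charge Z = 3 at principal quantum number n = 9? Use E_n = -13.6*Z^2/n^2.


E_n = -13.6 * Z^2 / n^2
= -13.6 * 3^2 / 9^2
= -13.6 * 9 / 81
= -1.5111 eV

-1.5111


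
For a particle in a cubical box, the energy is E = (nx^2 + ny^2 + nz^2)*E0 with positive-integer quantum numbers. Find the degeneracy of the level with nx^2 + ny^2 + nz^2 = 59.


Enumerate all (nx, ny, nz) with nx^2 + ny^2 + nz^2 = 59:
(1,3,7)
(1,7,3)
(3,1,7)
(3,5,5)
(3,7,1)
(5,3,5)
(5,5,3)
(7,1,3)
(7,3,1)
Total degeneracy = 9

9


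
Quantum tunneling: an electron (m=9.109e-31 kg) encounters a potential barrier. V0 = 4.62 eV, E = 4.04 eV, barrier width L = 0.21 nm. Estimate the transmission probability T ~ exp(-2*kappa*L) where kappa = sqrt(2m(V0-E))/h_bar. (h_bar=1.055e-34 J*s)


V0 - E = 0.58 eV = 9.2916e-20 J
kappa = sqrt(2 * m * (V0-E)) / h_bar
= sqrt(2 * 9.109e-31 * 9.2916e-20) / 1.055e-34
= 3.8998e+09 /m
2*kappa*L = 2 * 3.8998e+09 * 0.21e-9
= 1.6379
T = exp(-1.6379) = 1.943841e-01

1.943841e-01


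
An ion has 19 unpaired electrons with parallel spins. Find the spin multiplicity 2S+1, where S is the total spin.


Total spin S = N * (1/2) = 19 * 0.5 = 9.5
Spin multiplicity = 2S + 1
= 2 * 9.5 + 1
= 20

20


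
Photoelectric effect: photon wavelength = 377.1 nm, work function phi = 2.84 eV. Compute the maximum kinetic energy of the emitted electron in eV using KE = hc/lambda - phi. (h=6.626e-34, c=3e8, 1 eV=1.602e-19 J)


E_photon = hc / lambda
= (6.626e-34)(3e8) / (377.1e-9)
= 5.2713e-19 J
= 3.2904 eV
KE = E_photon - phi
= 3.2904 - 2.84
= 0.4504 eV

0.4504


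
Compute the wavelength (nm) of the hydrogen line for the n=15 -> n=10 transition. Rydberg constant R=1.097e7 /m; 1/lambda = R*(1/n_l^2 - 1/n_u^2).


1/lambda = R * (1/n_l^2 - 1/n_u^2)
= 1.097e7 * (1/10^2 - 1/15^2)
= 1.097e7 * (0.01 - 0.004444)
= 1.097e7 * 0.005556
= 6.0944e+04 /m
lambda = 1 / 6.0944e+04 = 16408.3865 nm

16408.3865


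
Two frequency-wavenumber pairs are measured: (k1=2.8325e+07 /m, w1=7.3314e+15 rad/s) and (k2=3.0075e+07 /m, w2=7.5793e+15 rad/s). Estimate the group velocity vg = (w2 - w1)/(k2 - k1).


vg = (w2 - w1) / (k2 - k1)
= (7.5793e+15 - 7.3314e+15) / (3.0075e+07 - 2.8325e+07)
= 2.4790e+14 / 1.7500e+06
= 1.4166e+08 m/s

1.4166e+08


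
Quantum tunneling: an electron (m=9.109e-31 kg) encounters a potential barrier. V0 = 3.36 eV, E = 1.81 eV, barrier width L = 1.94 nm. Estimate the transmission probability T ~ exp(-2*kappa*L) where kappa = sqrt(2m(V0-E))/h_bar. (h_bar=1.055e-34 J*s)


V0 - E = 1.55 eV = 2.4831e-19 J
kappa = sqrt(2 * m * (V0-E)) / h_bar
= sqrt(2 * 9.109e-31 * 2.4831e-19) / 1.055e-34
= 6.3752e+09 /m
2*kappa*L = 2 * 6.3752e+09 * 1.94e-9
= 24.7358
T = exp(-24.7358) = 1.808672e-11

1.808672e-11


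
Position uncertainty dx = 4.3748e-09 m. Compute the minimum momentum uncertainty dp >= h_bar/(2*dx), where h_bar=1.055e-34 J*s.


dp = h_bar / (2 * dx)
= 1.055e-34 / (2 * 4.3748e-09)
= 1.055e-34 / 8.7496e-09
= 1.2058e-26 kg*m/s

1.2058e-26


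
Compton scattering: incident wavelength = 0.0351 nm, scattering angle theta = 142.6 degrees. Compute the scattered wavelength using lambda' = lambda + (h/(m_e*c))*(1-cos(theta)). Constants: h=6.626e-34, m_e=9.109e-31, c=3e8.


Compton wavelength: h/(m_e*c) = 2.4247e-12 m
d_lambda = 2.4247e-12 * (1 - cos(142.6 deg))
= 2.4247e-12 * 1.794415
= 4.3509e-12 m = 0.004351 nm
lambda' = 0.0351 + 0.004351
= 0.039451 nm

0.039451


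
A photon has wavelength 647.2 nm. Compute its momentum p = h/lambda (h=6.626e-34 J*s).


p = h / lambda
= 6.626e-34 / (647.2e-9)
= 6.626e-34 / 6.4720e-07
= 1.0238e-27 kg*m/s

1.0238e-27


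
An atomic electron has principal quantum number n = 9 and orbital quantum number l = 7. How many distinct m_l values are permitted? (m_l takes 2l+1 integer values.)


m_l ranges from -l to +l in integer steps
So m_l goes from -7 to +7
Count = 2l + 1 = 2*7 + 1
= 15

15


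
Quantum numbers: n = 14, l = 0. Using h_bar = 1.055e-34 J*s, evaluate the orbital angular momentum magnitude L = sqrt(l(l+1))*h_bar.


L = sqrt(l*(l+1)) * h_bar
= sqrt(0 * 1) * 1.055e-34
= sqrt(0) * 1.055e-34
= 0.0 * 1.055e-34
= 0.0000e+00 J*s

0.0000e+00


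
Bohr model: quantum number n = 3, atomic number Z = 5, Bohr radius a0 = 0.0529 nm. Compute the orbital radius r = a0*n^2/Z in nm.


r = a0 * n^2 / Z
= 0.0529 * 3^2 / 5
= 0.0529 * 9 / 5
= 0.0952 nm

0.0952


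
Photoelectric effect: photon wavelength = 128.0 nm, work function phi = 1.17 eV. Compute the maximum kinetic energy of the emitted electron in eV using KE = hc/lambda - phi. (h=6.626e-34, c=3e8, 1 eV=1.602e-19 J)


E_photon = hc / lambda
= (6.626e-34)(3e8) / (128.0e-9)
= 1.5530e-18 J
= 9.6939 eV
KE = E_photon - phi
= 9.6939 - 1.17
= 8.5239 eV

8.5239


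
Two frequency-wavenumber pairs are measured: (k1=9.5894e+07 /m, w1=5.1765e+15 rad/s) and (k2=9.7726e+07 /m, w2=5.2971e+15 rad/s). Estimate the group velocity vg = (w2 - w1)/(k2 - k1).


vg = (w2 - w1) / (k2 - k1)
= (5.2971e+15 - 5.1765e+15) / (9.7726e+07 - 9.5894e+07)
= 1.2060e+14 / 1.8320e+06
= 6.5830e+07 m/s

6.5830e+07


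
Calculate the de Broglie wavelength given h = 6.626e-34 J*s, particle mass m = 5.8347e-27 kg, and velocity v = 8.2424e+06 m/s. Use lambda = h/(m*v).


lambda = h / (m * v)
= 6.626e-34 / (5.8347e-27 * 8.2424e+06)
= 6.626e-34 / 4.8092e-20
= 1.3778e-14 m

1.3778e-14


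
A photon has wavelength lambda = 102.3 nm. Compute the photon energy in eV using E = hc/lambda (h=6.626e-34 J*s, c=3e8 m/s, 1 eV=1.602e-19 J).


E = hc / lambda
= (6.626e-34)(3e8) / (102.3e-9)
= 1.9878e-25 / 1.0230e-07
= 1.9431e-18 J
Converting to eV: 1.9431e-18 / 1.602e-19
= 12.1293 eV

12.1293


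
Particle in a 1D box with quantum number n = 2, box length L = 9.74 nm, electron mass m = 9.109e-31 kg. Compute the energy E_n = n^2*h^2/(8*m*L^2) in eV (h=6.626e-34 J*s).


E = n^2 * h^2 / (8 * m * L^2)
= 2^2 * (6.626e-34)^2 / (8 * 9.109e-31 * (9.74e-9)^2)
= 4 * 4.3904e-67 / (8 * 9.109e-31 * 9.4868e-17)
= 2.5403e-21 J
= 0.0159 eV

0.0159


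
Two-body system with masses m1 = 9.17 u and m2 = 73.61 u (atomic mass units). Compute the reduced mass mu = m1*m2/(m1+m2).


mu = m1 * m2 / (m1 + m2)
= 9.17 * 73.61 / (9.17 + 73.61)
= 675.0037 / 82.78
= 8.1542 u

8.1542


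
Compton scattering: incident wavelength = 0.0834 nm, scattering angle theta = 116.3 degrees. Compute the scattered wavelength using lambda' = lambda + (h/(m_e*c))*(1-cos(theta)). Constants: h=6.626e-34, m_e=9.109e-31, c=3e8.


Compton wavelength: h/(m_e*c) = 2.4247e-12 m
d_lambda = 2.4247e-12 * (1 - cos(116.3 deg))
= 2.4247e-12 * 1.443071
= 3.4990e-12 m = 0.003499 nm
lambda' = 0.0834 + 0.003499
= 0.086899 nm

0.086899


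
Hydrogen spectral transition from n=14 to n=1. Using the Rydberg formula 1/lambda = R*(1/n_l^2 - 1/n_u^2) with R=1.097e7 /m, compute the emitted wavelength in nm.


1/lambda = R * (1/n_l^2 - 1/n_u^2)
= 1.097e7 * (1/1^2 - 1/14^2)
= 1.097e7 * (1.0 - 0.005102)
= 1.097e7 * 0.994898
= 1.0914e+07 /m
lambda = 1 / 1.0914e+07 = 91.6252 nm

91.6252


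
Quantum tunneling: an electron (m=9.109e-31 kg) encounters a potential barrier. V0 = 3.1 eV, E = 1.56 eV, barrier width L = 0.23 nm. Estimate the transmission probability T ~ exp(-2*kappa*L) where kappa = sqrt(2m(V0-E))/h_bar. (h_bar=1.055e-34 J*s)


V0 - E = 1.54 eV = 2.4671e-19 J
kappa = sqrt(2 * m * (V0-E)) / h_bar
= sqrt(2 * 9.109e-31 * 2.4671e-19) / 1.055e-34
= 6.3546e+09 /m
2*kappa*L = 2 * 6.3546e+09 * 0.23e-9
= 2.9231
T = exp(-2.9231) = 5.376543e-02

5.376543e-02


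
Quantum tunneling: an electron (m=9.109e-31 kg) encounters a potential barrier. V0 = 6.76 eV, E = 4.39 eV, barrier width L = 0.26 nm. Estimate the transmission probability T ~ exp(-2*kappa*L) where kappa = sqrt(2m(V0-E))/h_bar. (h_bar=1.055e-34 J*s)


V0 - E = 2.37 eV = 3.7967e-19 J
kappa = sqrt(2 * m * (V0-E)) / h_bar
= sqrt(2 * 9.109e-31 * 3.7967e-19) / 1.055e-34
= 7.8832e+09 /m
2*kappa*L = 2 * 7.8832e+09 * 0.26e-9
= 4.0993
T = exp(-4.0993) = 1.658476e-02

1.658476e-02


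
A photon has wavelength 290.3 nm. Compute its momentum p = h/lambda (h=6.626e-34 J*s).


p = h / lambda
= 6.626e-34 / (290.3e-9)
= 6.626e-34 / 2.9030e-07
= 2.2825e-27 kg*m/s

2.2825e-27


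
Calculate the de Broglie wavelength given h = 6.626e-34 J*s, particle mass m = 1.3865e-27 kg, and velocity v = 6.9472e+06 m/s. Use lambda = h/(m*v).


lambda = h / (m * v)
= 6.626e-34 / (1.3865e-27 * 6.9472e+06)
= 6.626e-34 / 9.6323e-21
= 6.8789e-14 m

6.8789e-14


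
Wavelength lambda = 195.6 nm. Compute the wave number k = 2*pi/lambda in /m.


k = 2 * pi / lambda
= 6.2832 / (195.6e-9)
= 6.2832 / 1.9560e-07
= 3.2123e+07 /m

3.2123e+07


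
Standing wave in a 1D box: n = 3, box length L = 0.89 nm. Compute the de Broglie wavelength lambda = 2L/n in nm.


lambda = 2L / n
= 2 * 0.89 / 3
= 1.78 / 3
= 0.5933 nm

0.5933


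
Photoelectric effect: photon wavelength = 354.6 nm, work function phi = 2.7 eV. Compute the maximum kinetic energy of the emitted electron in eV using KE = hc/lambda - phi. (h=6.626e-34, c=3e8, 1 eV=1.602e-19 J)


E_photon = hc / lambda
= (6.626e-34)(3e8) / (354.6e-9)
= 5.6058e-19 J
= 3.4992 eV
KE = E_photon - phi
= 3.4992 - 2.7
= 0.7992 eV

0.7992


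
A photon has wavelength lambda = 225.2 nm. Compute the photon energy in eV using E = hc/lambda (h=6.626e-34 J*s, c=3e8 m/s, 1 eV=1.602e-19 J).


E = hc / lambda
= (6.626e-34)(3e8) / (225.2e-9)
= 1.9878e-25 / 2.2520e-07
= 8.8268e-19 J
Converting to eV: 8.8268e-19 / 1.602e-19
= 5.5099 eV

5.5099


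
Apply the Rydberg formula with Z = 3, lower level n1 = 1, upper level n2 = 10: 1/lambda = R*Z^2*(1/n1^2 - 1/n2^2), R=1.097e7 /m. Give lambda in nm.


1/lambda = R * Z^2 * (1/n1^2 - 1/n2^2)
= 1.097e7 * 3^2 * (1/1^2 - 1/10^2)
= 1.097e7 * 9 * (1.0 - 0.01)
= 9.7743e+07 /m
lambda = 1 / 9.7743e+07
= 10.2309 nm

10.2309


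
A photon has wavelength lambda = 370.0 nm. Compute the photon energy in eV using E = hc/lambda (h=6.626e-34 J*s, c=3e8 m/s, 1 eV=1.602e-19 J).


E = hc / lambda
= (6.626e-34)(3e8) / (370.0e-9)
= 1.9878e-25 / 3.7000e-07
= 5.3724e-19 J
Converting to eV: 5.3724e-19 / 1.602e-19
= 3.3536 eV

3.3536


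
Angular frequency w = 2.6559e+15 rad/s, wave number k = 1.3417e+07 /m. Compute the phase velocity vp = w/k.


vp = w / k
= 2.6559e+15 / 1.3417e+07
= 1.9795e+08 m/s

1.9795e+08


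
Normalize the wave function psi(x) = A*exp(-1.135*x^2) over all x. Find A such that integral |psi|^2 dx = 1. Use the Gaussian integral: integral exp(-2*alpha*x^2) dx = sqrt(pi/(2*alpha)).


integral |psi|^2 dx = A^2 * sqrt(pi/(2*alpha)) = 1
A^2 = sqrt(2*alpha/pi)
= sqrt(2 * 1.135 / pi)
= 0.850037
A = sqrt(0.850037)
= 0.922

0.922


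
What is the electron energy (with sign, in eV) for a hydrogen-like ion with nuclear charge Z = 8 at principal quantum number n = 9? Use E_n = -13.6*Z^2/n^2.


E_n = -13.6 * Z^2 / n^2
= -13.6 * 8^2 / 9^2
= -13.6 * 64 / 81
= -10.7457 eV

-10.7457


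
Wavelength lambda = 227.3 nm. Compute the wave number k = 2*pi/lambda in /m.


k = 2 * pi / lambda
= 6.2832 / (227.3e-9)
= 6.2832 / 2.2730e-07
= 2.7643e+07 /m

2.7643e+07


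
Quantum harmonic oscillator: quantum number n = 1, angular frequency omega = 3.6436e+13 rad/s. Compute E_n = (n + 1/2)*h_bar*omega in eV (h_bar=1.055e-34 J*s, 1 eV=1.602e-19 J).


E = (n + 1/2) * h_bar * omega
= (1 + 0.5) * 1.055e-34 * 3.6436e+13
= 1.5 * 3.8440e-21
= 5.7660e-21 J
= 0.036 eV

0.036


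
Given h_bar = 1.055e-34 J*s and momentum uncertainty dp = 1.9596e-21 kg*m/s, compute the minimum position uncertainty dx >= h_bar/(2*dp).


dx = h_bar / (2 * dp)
= 1.055e-34 / (2 * 1.9596e-21)
= 1.055e-34 / 3.9192e-21
= 2.6919e-14 m

2.6919e-14


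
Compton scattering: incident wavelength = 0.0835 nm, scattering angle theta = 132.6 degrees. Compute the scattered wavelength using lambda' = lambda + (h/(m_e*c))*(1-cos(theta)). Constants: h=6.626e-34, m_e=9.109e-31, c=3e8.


Compton wavelength: h/(m_e*c) = 2.4247e-12 m
d_lambda = 2.4247e-12 * (1 - cos(132.6 deg))
= 2.4247e-12 * 1.676876
= 4.0659e-12 m = 0.004066 nm
lambda' = 0.0835 + 0.004066
= 0.087566 nm

0.087566


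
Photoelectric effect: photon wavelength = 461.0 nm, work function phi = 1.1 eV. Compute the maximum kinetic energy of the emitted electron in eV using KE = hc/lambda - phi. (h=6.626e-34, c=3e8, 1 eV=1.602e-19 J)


E_photon = hc / lambda
= (6.626e-34)(3e8) / (461.0e-9)
= 4.3119e-19 J
= 2.6916 eV
KE = E_photon - phi
= 2.6916 - 1.1
= 1.5916 eV

1.5916


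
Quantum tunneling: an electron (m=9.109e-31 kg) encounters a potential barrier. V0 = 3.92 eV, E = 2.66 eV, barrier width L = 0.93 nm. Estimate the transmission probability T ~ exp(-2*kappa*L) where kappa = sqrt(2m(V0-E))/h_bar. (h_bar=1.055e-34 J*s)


V0 - E = 1.26 eV = 2.0185e-19 J
kappa = sqrt(2 * m * (V0-E)) / h_bar
= sqrt(2 * 9.109e-31 * 2.0185e-19) / 1.055e-34
= 5.7480e+09 /m
2*kappa*L = 2 * 5.7480e+09 * 0.93e-9
= 10.6912
T = exp(-10.6912) = 2.274370e-05

2.274370e-05


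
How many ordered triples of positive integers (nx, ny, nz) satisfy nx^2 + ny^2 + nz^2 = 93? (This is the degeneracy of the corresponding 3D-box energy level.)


Enumerate all (nx, ny, nz) with nx^2 + ny^2 + nz^2 = 93:
(2,5,8)
(2,8,5)
(5,2,8)
(5,8,2)
(8,2,5)
(8,5,2)
Total degeneracy = 6

6


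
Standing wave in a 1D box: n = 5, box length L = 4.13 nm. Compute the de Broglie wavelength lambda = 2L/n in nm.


lambda = 2L / n
= 2 * 4.13 / 5
= 8.26 / 5
= 1.652 nm

1.652


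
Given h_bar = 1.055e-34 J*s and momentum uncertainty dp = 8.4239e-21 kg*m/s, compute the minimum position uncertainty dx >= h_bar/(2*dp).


dx = h_bar / (2 * dp)
= 1.055e-34 / (2 * 8.4239e-21)
= 1.055e-34 / 1.6848e-20
= 6.2619e-15 m

6.2619e-15


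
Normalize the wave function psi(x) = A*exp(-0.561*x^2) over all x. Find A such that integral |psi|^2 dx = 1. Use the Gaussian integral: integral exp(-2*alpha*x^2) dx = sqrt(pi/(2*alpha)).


integral |psi|^2 dx = A^2 * sqrt(pi/(2*alpha)) = 1
A^2 = sqrt(2*alpha/pi)
= sqrt(2 * 0.561 / pi)
= 0.597615
A = sqrt(0.597615)
= 0.7731

0.7731


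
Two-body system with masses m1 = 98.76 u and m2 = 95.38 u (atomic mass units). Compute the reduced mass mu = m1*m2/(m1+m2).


mu = m1 * m2 / (m1 + m2)
= 98.76 * 95.38 / (98.76 + 95.38)
= 9419.7288 / 194.14
= 48.5203 u

48.5203


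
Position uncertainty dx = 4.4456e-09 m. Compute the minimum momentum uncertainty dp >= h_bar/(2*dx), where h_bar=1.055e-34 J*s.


dp = h_bar / (2 * dx)
= 1.055e-34 / (2 * 4.4456e-09)
= 1.055e-34 / 8.8912e-09
= 1.1866e-26 kg*m/s

1.1866e-26


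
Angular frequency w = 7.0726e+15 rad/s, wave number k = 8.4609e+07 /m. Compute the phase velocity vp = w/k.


vp = w / k
= 7.0726e+15 / 8.4609e+07
= 8.3592e+07 m/s

8.3592e+07


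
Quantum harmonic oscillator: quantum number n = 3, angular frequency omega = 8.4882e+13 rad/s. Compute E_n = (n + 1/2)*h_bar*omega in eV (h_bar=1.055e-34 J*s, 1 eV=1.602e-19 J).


E = (n + 1/2) * h_bar * omega
= (3 + 0.5) * 1.055e-34 * 8.4882e+13
= 3.5 * 8.9551e-21
= 3.1343e-20 J
= 0.1956 eV

0.1956


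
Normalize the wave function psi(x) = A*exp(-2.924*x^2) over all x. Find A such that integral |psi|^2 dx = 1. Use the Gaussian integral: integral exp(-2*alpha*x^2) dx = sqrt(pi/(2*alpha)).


integral |psi|^2 dx = A^2 * sqrt(pi/(2*alpha)) = 1
A^2 = sqrt(2*alpha/pi)
= sqrt(2 * 2.924 / pi)
= 1.364359
A = sqrt(1.364359)
= 1.1681

1.1681


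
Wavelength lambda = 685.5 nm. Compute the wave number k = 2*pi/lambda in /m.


k = 2 * pi / lambda
= 6.2832 / (685.5e-9)
= 6.2832 / 6.8550e-07
= 9.1658e+06 /m

9.1658e+06


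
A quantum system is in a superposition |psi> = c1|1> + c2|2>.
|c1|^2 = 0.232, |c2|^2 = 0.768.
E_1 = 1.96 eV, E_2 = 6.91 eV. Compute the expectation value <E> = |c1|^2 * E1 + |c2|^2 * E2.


<E> = |c1|^2 * E1 + |c2|^2 * E2
= 0.232 * 1.96 + 0.768 * 6.91
= 0.4547 + 5.3069
= 5.7616 eV

5.7616


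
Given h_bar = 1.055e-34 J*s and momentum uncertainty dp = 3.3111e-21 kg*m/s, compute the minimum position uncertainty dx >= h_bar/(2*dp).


dx = h_bar / (2 * dp)
= 1.055e-34 / (2 * 3.3111e-21)
= 1.055e-34 / 6.6222e-21
= 1.5931e-14 m

1.5931e-14


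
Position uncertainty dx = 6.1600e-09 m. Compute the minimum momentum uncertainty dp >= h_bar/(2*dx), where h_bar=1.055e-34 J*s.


dp = h_bar / (2 * dx)
= 1.055e-34 / (2 * 6.1600e-09)
= 1.055e-34 / 1.2320e-08
= 8.5633e-27 kg*m/s

8.5633e-27


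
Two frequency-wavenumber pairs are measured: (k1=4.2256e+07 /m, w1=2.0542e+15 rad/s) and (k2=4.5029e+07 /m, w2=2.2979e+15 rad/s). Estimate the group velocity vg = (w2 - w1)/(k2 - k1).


vg = (w2 - w1) / (k2 - k1)
= (2.2979e+15 - 2.0542e+15) / (4.5029e+07 - 4.2256e+07)
= 2.4370e+14 / 2.7730e+06
= 8.7883e+07 m/s

8.7883e+07


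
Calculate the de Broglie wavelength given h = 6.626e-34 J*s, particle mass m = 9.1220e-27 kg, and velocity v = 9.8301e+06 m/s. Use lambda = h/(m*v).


lambda = h / (m * v)
= 6.626e-34 / (9.1220e-27 * 9.8301e+06)
= 6.626e-34 / 8.9670e-20
= 7.3893e-15 m

7.3893e-15


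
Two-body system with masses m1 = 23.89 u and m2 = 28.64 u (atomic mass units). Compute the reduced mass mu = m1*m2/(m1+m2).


mu = m1 * m2 / (m1 + m2)
= 23.89 * 28.64 / (23.89 + 28.64)
= 684.2096 / 52.53
= 13.0251 u

13.0251


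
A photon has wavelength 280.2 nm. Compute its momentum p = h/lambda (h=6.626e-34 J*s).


p = h / lambda
= 6.626e-34 / (280.2e-9)
= 6.626e-34 / 2.8020e-07
= 2.3647e-27 kg*m/s

2.3647e-27


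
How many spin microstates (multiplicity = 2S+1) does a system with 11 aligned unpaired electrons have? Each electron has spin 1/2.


Total spin S = N * (1/2) = 11 * 0.5 = 5.5
Spin multiplicity = 2S + 1
= 2 * 5.5 + 1
= 12

12


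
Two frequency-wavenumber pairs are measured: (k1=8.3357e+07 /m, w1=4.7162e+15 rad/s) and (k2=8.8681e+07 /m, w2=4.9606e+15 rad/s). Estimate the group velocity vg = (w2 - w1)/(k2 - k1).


vg = (w2 - w1) / (k2 - k1)
= (4.9606e+15 - 4.7162e+15) / (8.8681e+07 - 8.3357e+07)
= 2.4440e+14 / 5.3240e+06
= 4.5905e+07 m/s

4.5905e+07


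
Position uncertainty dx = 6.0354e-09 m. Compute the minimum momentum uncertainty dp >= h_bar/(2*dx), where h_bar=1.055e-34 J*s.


dp = h_bar / (2 * dx)
= 1.055e-34 / (2 * 6.0354e-09)
= 1.055e-34 / 1.2071e-08
= 8.7401e-27 kg*m/s

8.7401e-27


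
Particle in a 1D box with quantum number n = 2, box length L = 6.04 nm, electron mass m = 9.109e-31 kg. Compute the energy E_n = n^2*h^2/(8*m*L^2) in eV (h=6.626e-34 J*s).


E = n^2 * h^2 / (8 * m * L^2)
= 2^2 * (6.626e-34)^2 / (8 * 9.109e-31 * (6.04e-9)^2)
= 4 * 4.3904e-67 / (8 * 9.109e-31 * 3.6482e-17)
= 6.6058e-21 J
= 0.0412 eV

0.0412


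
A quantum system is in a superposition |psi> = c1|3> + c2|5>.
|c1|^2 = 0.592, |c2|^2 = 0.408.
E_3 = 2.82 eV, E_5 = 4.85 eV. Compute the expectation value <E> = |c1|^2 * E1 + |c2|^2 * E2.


<E> = |c1|^2 * E1 + |c2|^2 * E2
= 0.592 * 2.82 + 0.408 * 4.85
= 1.6694 + 1.9788
= 3.6482 eV

3.6482


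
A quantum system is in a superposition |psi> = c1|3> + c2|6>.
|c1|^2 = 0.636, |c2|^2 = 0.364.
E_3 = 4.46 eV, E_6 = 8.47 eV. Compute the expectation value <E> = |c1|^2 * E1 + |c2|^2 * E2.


<E> = |c1|^2 * E1 + |c2|^2 * E2
= 0.636 * 4.46 + 0.364 * 8.47
= 2.8366 + 3.0831
= 5.9196 eV

5.9196


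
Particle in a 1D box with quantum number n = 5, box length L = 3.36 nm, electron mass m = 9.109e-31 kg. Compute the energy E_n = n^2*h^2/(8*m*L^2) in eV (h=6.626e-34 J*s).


E = n^2 * h^2 / (8 * m * L^2)
= 5^2 * (6.626e-34)^2 / (8 * 9.109e-31 * (3.36e-9)^2)
= 25 * 4.3904e-67 / (8 * 9.109e-31 * 1.1290e-17)
= 1.3341e-19 J
= 0.8328 eV

0.8328


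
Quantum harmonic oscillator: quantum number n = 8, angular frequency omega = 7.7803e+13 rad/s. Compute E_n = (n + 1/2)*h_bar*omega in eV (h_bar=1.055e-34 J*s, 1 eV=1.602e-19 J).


E = (n + 1/2) * h_bar * omega
= (8 + 0.5) * 1.055e-34 * 7.7803e+13
= 8.5 * 8.2082e-21
= 6.9770e-20 J
= 0.4355 eV

0.4355


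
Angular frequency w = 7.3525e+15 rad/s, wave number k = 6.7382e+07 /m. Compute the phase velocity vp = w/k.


vp = w / k
= 7.3525e+15 / 6.7382e+07
= 1.0912e+08 m/s

1.0912e+08


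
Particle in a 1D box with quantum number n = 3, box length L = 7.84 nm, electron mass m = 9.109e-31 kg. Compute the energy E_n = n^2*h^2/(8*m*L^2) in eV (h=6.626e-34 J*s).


E = n^2 * h^2 / (8 * m * L^2)
= 3^2 * (6.626e-34)^2 / (8 * 9.109e-31 * (7.84e-9)^2)
= 9 * 4.3904e-67 / (8 * 9.109e-31 * 6.1466e-17)
= 8.8217e-21 J
= 0.0551 eV

0.0551


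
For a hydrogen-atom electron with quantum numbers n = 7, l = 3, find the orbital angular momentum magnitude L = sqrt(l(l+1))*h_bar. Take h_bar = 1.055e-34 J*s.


L = sqrt(l*(l+1)) * h_bar
= sqrt(3 * 4) * 1.055e-34
= sqrt(12) * 1.055e-34
= 3.4641 * 1.055e-34
= 3.6546e-34 J*s

3.6546e-34
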